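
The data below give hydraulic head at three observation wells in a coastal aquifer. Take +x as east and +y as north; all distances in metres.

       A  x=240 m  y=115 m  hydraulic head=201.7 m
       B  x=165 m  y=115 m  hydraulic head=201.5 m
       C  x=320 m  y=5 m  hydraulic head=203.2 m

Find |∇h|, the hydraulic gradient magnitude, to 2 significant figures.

With h = a·x + b·y + c and A as origin, the differences give:
  (-75)·a + 0·b = -0.2
  80·a + (-110)·b = +1.5
Eliminate b (×(-110) and ×0, subtract): 8250·a = 22.00 → a = ∂h/∂x = +0.002667
Back-substitute: b = ∂h/∂y = -0.01170.
|∇h| = √(0.002667² + -0.01170²) = 0.012

0.012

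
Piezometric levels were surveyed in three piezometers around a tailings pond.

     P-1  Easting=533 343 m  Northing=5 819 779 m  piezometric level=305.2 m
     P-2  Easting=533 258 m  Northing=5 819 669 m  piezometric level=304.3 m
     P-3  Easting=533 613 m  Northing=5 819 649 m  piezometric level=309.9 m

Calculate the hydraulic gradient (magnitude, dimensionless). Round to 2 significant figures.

0.016

With h = a·x + b·y + c and P-1 as origin, the differences give:
  (-85)·a + (-110)·b = -0.9
  270·a + (-130)·b = +4.7
Eliminate b (×(-130) and ×(-110), subtract): 40750·a = 634.00 → a = ∂h/∂x = +0.01556
Back-substitute: b = ∂h/∂y = -0.003840.
|∇h| = √(0.01556² + -0.003840²) = 0.01603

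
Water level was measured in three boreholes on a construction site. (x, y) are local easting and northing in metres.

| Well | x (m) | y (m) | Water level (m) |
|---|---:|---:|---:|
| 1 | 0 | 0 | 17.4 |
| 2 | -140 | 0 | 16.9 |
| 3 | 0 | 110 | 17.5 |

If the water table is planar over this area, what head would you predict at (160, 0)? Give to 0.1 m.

∂h/∂x = (16.9 − 17.4) / (-140 − 0) = +0.003571
∂h/∂y = (17.5 − 17.4) / (110 − 0) = +0.0009091
h(160, 0) = 17.4 + (+0.003571)·(160) + (+0.0009091)·(0) = 17.4 +0.571 +0.000 = 17.971 m.

18.0 m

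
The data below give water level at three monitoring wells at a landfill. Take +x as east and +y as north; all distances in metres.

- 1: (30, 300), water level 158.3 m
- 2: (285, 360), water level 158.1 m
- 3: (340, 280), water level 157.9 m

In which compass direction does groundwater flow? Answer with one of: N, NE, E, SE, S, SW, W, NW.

Taking 1 as reference: 2−1 = (255, 60, -0.2); 3−1 = (310, -20, -0.4).
Solve a·Δx + b·Δy = Δh: det = 255·(-20) − 310·60 = -23700.
∂h/∂x = [(-0.2)·(-20) − (-0.4)·60] / -23700 = -0.001181
∂h/∂y = [255·(-0.4) − 310·(-0.2)] / -23700 = +0.001688
Flow = −∇h = (+0.001181 east, -0.001688 north), which points southeast.

SE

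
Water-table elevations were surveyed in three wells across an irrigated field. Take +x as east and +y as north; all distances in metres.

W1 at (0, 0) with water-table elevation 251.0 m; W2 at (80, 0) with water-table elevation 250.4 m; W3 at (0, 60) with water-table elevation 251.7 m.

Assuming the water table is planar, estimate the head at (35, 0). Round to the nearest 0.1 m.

250.7 m

∂h/∂x = (250.4 − 251.0) / (80 − 0) = -0.007500
∂h/∂y = (251.7 − 251.0) / (60 − 0) = +0.01167
h(35, 0) = 251.0 + (-0.007500)·(35) + (+0.01167)·(0) = 251.0 -0.262 +0.000 = 250.738 m.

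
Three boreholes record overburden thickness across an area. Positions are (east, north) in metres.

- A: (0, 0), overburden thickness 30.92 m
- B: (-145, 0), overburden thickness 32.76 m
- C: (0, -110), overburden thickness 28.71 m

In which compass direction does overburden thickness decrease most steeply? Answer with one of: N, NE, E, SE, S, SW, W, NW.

SE

∂d/∂x = (32.76 − 30.92) / (-145 − 0) = -0.01269
∂d/∂y = (28.71 − 30.92) / (-110 − 0) = +0.02009
Steepest decrease is along −∇f = (+0.01269 E, -0.02009 N) → southeast.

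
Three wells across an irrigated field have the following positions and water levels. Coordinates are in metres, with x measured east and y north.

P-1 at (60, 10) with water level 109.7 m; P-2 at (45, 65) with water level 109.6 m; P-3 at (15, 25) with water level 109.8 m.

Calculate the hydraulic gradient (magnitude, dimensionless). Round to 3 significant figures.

0.00410

With h = a·x + b·y + c and P-1 as origin, the differences give:
  (-15)·a + 55·b = -0.1
  (-45)·a + 15·b = +0.1
Eliminate b (×15 and ×55, subtract): 2250·a = -7.00 → a = ∂h/∂x = -0.003111
Back-substitute: b = ∂h/∂y = -0.002667.
|∇h| = √(-0.003111² + -0.002667²) = 0.004098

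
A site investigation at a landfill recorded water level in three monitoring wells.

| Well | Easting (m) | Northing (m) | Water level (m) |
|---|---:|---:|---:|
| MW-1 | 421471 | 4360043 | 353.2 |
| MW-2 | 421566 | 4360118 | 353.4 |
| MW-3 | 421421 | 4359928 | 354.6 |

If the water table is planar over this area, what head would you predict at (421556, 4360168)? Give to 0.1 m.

352.2 m

With h = a·x + b·y + c and MW-1 as origin, the differences give:
  95·a + 75·b = +0.2
  (-50)·a + (-115)·b = +1.4
Eliminate b (×(-115) and ×75, subtract): -7175·a = -128.00 → a = ∂h/∂x = +0.01784
Back-substitute: b = ∂h/∂y = -0.01993.
h(421556, 4360168) = 353.2 + (+0.01784)·(85) + (-0.01993)·(125) = 353.2 +1.516 -2.491 = 352.225 m.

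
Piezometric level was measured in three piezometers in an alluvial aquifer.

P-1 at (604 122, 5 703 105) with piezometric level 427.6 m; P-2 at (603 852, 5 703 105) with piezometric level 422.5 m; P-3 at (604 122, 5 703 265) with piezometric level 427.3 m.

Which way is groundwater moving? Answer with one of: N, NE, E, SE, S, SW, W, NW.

W

∂h/∂x = (422.5 − 427.6) / (603852 − 604122) = +0.01889
∂h/∂y = (427.3 − 427.6) / (5703265 − 5703105) = -0.001875
Flow = −∇h = (-0.01889 east, +0.001875 north), which points west.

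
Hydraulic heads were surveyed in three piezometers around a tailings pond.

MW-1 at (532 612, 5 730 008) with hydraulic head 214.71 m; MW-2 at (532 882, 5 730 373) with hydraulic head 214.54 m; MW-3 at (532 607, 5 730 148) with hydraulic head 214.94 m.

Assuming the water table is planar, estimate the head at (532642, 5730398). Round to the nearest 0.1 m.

215.2 m

Three-point gradient (reference MW-1): Δ to MW-2 = (270, 365, -0.17), Δ to MW-3 = (-5, 140, +0.23).
∂h/∂x = -0.002719, ∂h/∂y = +0.001546 (det = 39625).
h(532642, 5730398) = 214.71 + (-0.002719)·(30) + (+0.001546)·(390) = 214.71 -0.082 +0.603 = 215.231 m.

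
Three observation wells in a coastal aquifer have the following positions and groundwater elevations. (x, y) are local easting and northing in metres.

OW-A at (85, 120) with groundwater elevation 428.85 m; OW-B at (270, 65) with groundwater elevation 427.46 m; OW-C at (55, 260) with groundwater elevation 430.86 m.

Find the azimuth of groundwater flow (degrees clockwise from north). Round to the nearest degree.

166°

Taking OW-A as reference: OW-B−OW-A = (185, -55, -1.39); OW-C−OW-A = (-30, 140, +2.01).
Solve a·Δx + b·Δy = Δh: det = 185·140 − (-30)·(-55) = 24250.
∂h/∂x = [(-1.39)·140 − (+2.01)·(-55)] / 24250 = -0.003466
∂h/∂y = [185·(+2.01) − (-30)·(-1.39)] / 24250 = +0.01361
Flow direction (−∇h) has components (+0.003466 E, -0.01361 N).
Azimuth = atan2(E, N) = atan2(+0.003466, -0.01361) = 165.7° ≈ 166°.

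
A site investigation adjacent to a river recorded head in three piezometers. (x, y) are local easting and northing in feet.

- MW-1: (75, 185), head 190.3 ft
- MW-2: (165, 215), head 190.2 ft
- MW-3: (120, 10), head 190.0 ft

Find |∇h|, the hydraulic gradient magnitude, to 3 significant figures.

Differences from MW-1: to MW-2 (Δx, Δy, Δh) = (90, 30, -0.1); to MW-3 = (45, -175, -0.3).
Determinant of the coordinate differences = 90·(-175) − 45·30 = -17100.
∂h/∂x = [(-0.1)·(-175) − (-0.3)·30] / -17100 = -0.001550
∂h/∂y = [90·(-0.3) − 45·(-0.1)] / -17100 = +0.001316
|∇h| = √(-0.001550² + 0.001316²) = 0.002033

0.00203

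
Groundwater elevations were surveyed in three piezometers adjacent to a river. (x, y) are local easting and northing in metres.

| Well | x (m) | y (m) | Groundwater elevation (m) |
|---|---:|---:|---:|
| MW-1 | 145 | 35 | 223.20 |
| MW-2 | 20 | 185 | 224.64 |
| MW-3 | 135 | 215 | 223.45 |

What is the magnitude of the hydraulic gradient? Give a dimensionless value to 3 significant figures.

Differences from MW-1: to MW-2 (Δx, Δy, Δh) = (-125, 150, +1.44); to MW-3 = (-10, 180, +0.25).
Determinant of the coordinate differences = (-125)·180 − (-10)·150 = -21000.
∂h/∂x = [(+1.44)·180 − (+0.25)·150] / -21000 = -0.01056
∂h/∂y = [(-125)·(+0.25) − (-10)·(+1.44)] / -21000 = +0.0008024
|∇h| = √(-0.01056² + 0.0008024²) = 0.01059

0.0106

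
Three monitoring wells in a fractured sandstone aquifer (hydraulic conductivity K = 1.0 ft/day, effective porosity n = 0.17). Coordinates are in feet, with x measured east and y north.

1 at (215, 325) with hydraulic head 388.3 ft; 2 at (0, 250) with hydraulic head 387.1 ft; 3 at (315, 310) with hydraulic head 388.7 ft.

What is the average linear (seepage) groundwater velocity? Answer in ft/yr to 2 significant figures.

12 ft/yr

With h = a·x + b·y + c and 1 as origin, the differences give:
  (-215)·a + (-75)·b = -1.2
  100·a + (-15)·b = +0.4
Eliminate b (×(-15) and ×(-75), subtract): 10725·a = 48.00 → a = ∂h/∂x = +0.004476
Back-substitute: b = ∂h/∂y = +0.003170.
|∇h| = √(0.004476² + 0.003170²) = 0.005485
Seepage velocity v = K·i/n = 1.0 × 0.005485 / 0.17 = 0.03226 ft/day = 11.78 ft/yr.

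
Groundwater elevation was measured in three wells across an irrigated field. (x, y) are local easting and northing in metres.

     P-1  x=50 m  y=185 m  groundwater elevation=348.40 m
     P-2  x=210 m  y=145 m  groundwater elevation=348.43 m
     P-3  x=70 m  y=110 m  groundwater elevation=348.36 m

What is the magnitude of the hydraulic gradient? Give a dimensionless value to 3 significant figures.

0.000713

With h = a·x + b·y + c and P-1 as origin, the differences give:
  160·a + (-40)·b = +0.03
  20·a + (-75)·b = -0.04
Eliminate b (×(-75) and ×(-40), subtract): -11200·a = -3.850 → a = ∂h/∂x = +0.0003438
Back-substitute: b = ∂h/∂y = +0.0006250.
|∇h| = √(0.0003438² + 0.0006250²) = 0.0007133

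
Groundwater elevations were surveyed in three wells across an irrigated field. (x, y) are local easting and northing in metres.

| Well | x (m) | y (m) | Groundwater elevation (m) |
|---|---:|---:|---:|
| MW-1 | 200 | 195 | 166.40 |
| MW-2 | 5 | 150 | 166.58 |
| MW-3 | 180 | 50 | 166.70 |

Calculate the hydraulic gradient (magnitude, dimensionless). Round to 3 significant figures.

0.00206

With h = a·x + b·y + c and MW-1 as origin, the differences give:
  (-195)·a + (-45)·b = +0.18
  (-20)·a + (-145)·b = +0.30
Eliminate b (×(-145) and ×(-45), subtract): 27375·a = -12.600 → a = ∂h/∂x = -0.0004603
Back-substitute: b = ∂h/∂y = -0.002005.
|∇h| = √(-0.0004603² + -0.002005²) = 0.002057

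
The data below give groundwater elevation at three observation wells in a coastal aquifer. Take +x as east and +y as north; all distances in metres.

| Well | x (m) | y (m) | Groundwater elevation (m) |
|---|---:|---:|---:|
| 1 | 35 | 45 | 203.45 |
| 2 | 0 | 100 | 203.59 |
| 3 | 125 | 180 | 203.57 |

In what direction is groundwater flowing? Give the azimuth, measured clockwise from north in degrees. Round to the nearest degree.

144°

Taking 1 as reference: 2−1 = (-35, 55, +0.14); 3−1 = (90, 135, +0.12).
Solve a·Δx + b·Δy = Δh: det = (-35)·135 − 90·55 = -9675.
∂h/∂x = [(+0.14)·135 − (+0.12)·55] / -9675 = -0.001271
∂h/∂y = [(-35)·(+0.12) − 90·(+0.14)] / -9675 = +0.001736
Flow direction (−∇h) has components (+0.001271 E, -0.001736 N).
Azimuth = atan2(E, N) = atan2(+0.001271, -0.001736) = 143.8° ≈ 144°.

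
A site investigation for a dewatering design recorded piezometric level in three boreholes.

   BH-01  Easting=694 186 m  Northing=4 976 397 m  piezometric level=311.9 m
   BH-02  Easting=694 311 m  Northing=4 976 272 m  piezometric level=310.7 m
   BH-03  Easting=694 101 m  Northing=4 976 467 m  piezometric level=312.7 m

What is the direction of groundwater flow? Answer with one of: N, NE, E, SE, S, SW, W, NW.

E

With h = a·x + b·y + c and BH-01 as origin, the differences give:
  125·a + (-125)·b = -1.2
  (-85)·a + 70·b = +0.8
Eliminate b (×70 and ×(-125), subtract): -1875·a = 16.00 → a = ∂h/∂x = -0.008533
Back-substitute: b = ∂h/∂y = +0.001067.
Flow = −∇h = (+0.008533 east, -0.001067 north), which points east.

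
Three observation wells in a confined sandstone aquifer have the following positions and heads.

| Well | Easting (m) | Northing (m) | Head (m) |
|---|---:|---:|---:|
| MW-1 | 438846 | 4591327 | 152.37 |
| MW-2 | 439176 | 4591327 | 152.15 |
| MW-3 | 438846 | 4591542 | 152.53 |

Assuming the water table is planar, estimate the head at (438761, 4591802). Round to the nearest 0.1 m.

152.8 m

∂h/∂x = (152.15 − 152.37) / (439176 − 438846) = -0.0006667
∂h/∂y = (152.53 − 152.37) / (4591542 − 4591327) = +0.0007442
h(438761, 4591802) = 152.37 + (-0.0006667)·(-85) + (+0.0007442)·(475) = 152.37 +0.057 +0.353 = 152.780 m.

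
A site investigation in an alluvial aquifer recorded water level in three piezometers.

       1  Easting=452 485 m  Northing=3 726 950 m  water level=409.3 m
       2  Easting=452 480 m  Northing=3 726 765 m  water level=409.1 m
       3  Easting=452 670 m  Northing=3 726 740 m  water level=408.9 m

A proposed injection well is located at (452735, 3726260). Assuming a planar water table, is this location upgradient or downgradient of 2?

downgradient

Taking 1 as reference: 2−1 = (-5, -185, -0.2); 3−1 = (185, -210, -0.4).
Determinant of the coordinate differences = (-5)·(-210) − 185·(-185) = 35275.
∂h/∂x = [(-0.2)·(-210) − (-0.4)·(-185)] / 35275 = -0.0009072
∂h/∂y = [(-5)·(-0.4) − 185·(-0.2)] / 35275 = +0.001106
Head at (452735, 3726260) = 409.3 + (-0.0009072)·(250) + (+0.001106)·(-690) = 408.31 m.
That is lower than the 409.1 m at 2, so the point is downgradient.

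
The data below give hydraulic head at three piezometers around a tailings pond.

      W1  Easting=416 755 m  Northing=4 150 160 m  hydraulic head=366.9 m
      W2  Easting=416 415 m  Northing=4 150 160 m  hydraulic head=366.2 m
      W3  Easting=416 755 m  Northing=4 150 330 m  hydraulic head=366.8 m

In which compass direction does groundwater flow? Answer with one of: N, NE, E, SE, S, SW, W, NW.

∂h/∂x = (366.2 − 366.9) / (416415 − 416755) = +0.002059
∂h/∂y = (366.8 − 366.9) / (4150330 − 4150160) = -0.0005882
Flow = −∇h = (-0.002059 east, +0.0005882 north), which points west.

W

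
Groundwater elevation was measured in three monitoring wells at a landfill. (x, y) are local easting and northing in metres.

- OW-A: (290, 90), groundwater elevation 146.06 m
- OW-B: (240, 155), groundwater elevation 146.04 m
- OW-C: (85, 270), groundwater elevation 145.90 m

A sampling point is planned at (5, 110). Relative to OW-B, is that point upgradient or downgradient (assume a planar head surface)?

downgradient

With h = a·x + b·y + c and OW-A as origin, the differences give:
  (-50)·a + 65·b = -0.02
  (-205)·a + 180·b = -0.16
Eliminate b (×180 and ×65, subtract): 4325·a = 6.800 → a = ∂h/∂x = +0.001572
Back-substitute: b = ∂h/∂y = +0.0009017.
Head at (5, 110) = 146.06 + (+0.001572)·(-285) + (+0.0009017)·(20) = 145.63 m.
That is lower than the 146.04 m at OW-B, so the point is downgradient.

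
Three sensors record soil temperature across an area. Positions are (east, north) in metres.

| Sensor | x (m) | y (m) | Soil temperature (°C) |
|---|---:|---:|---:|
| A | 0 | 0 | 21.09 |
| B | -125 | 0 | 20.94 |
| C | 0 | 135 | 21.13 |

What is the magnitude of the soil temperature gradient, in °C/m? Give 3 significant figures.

∂T/∂x = (20.94 − 21.09) / (-125 − 0) = +0.001200
∂T/∂y = (21.13 − 21.09) / (135 − 0) = +0.0002963
|∇f| = √(0.001200² + 0.0002963²) = 0.001236 °C/m

0.00124 °C/m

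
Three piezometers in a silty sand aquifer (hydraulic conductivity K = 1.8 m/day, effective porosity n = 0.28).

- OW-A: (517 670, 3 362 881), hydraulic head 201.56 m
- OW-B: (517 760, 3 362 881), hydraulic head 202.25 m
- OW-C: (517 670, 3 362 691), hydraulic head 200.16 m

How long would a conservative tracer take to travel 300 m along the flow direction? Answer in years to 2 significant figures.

12 years

∂h/∂x = (202.25 − 201.56) / (517760 − 517670) = +0.007667
∂h/∂y = (200.16 − 201.56) / (3362691 − 3362881) = +0.007368
|∇h| = √(0.007667² + 0.007368²) = 0.01063
Seepage velocity v = K·i/n = 1.8 × 0.01063 / 0.28 = 0.06834 m/day.
t = 300 / 0.06834 = 4390 days = 12 years.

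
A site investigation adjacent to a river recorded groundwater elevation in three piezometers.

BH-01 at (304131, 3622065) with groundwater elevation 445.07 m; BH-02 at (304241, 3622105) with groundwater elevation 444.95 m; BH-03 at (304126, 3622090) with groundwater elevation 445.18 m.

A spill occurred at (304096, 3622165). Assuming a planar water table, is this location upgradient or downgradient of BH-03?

upgradient

Differences from BH-01: to BH-02 (Δx, Δy, Δh) = (110, 40, -0.12); to BH-03 = (-5, 25, +0.11).
Solve a·Δx + b·Δy = Δh: det = 110·25 − (-5)·40 = 2950.
∂h/∂x = [(-0.12)·25 − (+0.11)·40] / 2950 = -0.002508
∂h/∂y = [110·(+0.11) − (-5)·(-0.12)] / 2950 = +0.003898
Head at (304096, 3622165) = 445.07 + (-0.002508)·(-35) + (+0.003898)·(100) = 445.55 m.
That is higher than the 445.18 m at BH-03, so the point is upgradient.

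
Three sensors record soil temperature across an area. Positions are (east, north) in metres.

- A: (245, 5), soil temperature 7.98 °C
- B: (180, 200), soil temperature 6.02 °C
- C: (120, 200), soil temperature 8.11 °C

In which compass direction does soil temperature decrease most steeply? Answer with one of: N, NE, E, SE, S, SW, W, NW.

NE

Differences from A: to B (Δx, Δy, Δh) = (-65, 195, -1.96); to C = (-125, 195, +0.13).
Solve a·Δx + b·Δy = ΔT: det = (-65)·195 − (-125)·195 = 11700.
∂T/∂x = [(-1.96)·195 − (+0.13)·195] / 11700 = -0.03483
∂T/∂y = [(-65)·(+0.13) − (-125)·(-1.96)] / 11700 = -0.02166
Steepest decrease is along −∇f = (+0.03483 E, +0.02166 N) → northeast.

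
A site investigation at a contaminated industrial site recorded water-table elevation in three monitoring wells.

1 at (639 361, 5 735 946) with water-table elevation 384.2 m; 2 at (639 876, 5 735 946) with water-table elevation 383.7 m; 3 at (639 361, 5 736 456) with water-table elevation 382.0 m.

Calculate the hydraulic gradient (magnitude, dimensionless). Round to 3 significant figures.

∂h/∂x = (383.7 − 384.2) / (639876 − 639361) = -0.0009709
∂h/∂y = (382.0 − 384.2) / (5736456 − 5735946) = -0.004314
|∇h| = √(-0.0009709² + -0.004314²) = 0.004422

0.00442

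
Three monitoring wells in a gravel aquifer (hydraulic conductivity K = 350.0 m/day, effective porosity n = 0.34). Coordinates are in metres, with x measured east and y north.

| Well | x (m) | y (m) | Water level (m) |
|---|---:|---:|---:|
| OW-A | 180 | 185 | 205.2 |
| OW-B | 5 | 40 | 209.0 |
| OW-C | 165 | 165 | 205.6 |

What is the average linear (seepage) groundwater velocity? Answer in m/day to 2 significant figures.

17 m/day

Taking OW-A as reference: OW-B−OW-A = (-175, -145, +3.8); OW-C−OW-A = (-15, -20, +0.4).
Determinant of the coordinate differences = (-175)·(-20) − (-15)·(-145) = 1325.
∂h/∂x = [(+3.8)·(-20) − (+0.4)·(-145)] / 1325 = -0.01358
∂h/∂y = [(-175)·(+0.4) − (-15)·(+3.8)] / 1325 = -0.009811
|∇h| = √(-0.01358² + -0.009811²) = 0.01675
Seepage velocity v = K·i/n = 350.0 × 0.01675 / 0.34 = 17.24 m/day.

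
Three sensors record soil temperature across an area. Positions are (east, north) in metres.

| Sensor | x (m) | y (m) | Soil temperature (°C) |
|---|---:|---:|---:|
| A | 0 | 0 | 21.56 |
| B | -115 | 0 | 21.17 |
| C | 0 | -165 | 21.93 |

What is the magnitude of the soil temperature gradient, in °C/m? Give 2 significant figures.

0.0041 °C/m

∂T/∂x = (21.17 − 21.56) / (-115 − 0) = +0.003391
∂T/∂y = (21.93 − 21.56) / (-165 − 0) = -0.002242
|∇f| = √(0.003391² + -0.002242²) = 0.004065 °C/m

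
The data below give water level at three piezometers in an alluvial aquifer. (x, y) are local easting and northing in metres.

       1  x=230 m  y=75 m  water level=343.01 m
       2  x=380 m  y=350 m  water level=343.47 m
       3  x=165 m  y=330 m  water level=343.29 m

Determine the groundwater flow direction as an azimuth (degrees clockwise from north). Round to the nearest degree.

209°

Taking 1 as reference: 2−1 = (150, 275, +0.46); 3−1 = (-65, 255, +0.28).
Determinant of the coordinate differences = 150·255 − (-65)·275 = 56125.
∂h/∂x = [(+0.46)·255 − (+0.28)·275] / 56125 = +0.0007180
∂h/∂y = [150·(+0.28) − (-65)·(+0.46)] / 56125 = +0.001281
Flow direction (−∇h) has components (-0.0007180 E, -0.001281 N).
Azimuth = atan2(E, N) = atan2(-0.0007180, -0.001281) = 209.3° ≈ 209°.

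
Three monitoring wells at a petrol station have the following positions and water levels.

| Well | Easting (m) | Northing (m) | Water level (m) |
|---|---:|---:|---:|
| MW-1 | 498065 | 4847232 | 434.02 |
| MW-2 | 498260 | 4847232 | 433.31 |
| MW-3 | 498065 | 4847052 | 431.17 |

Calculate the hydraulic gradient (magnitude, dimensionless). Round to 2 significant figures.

∂h/∂x = (433.31 − 434.02) / (498260 − 498065) = -0.003641
∂h/∂y = (431.17 − 434.02) / (4847052 − 4847232) = +0.01583
|∇h| = √(-0.003641² + 0.01583²) = 0.01624

0.016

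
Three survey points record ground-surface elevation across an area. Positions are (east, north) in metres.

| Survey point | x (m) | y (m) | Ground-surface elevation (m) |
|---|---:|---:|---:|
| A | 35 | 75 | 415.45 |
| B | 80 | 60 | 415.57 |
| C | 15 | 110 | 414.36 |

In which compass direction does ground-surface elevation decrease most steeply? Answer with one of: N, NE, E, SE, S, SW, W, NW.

Differences from A: to B (Δx, Δy, Δh) = (45, -15, +0.12); to C = (-20, 35, -1.09).
Solve a·Δx + b·Δy = Δz: det = 45·35 − (-20)·(-15) = 1275.
∂z/∂x = [(+0.12)·35 − (-1.09)·(-15)] / 1275 = -0.009529
∂z/∂y = [45·(-1.09) − (-20)·(+0.12)] / 1275 = -0.03659
Steepest decrease is along −∇f = (+0.009529 E, +0.03659 N) → north.

N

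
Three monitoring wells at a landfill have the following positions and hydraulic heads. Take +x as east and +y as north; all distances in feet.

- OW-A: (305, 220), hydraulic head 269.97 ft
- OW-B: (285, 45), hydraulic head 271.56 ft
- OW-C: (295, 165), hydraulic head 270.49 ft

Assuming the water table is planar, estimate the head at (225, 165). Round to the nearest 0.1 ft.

Taking OW-A as reference: OW-B−OW-A = (-20, -175, +1.59); OW-C−OW-A = (-10, -55, +0.52).
Determinant of the coordinate differences = (-20)·(-55) − (-10)·(-175) = -650.
∂h/∂x = [(+1.59)·(-55) − (+0.52)·(-175)] / -650 = -0.005462
∂h/∂y = [(-20)·(+0.52) − (-10)·(+1.59)] / -650 = -0.008462
h(225, 165) = 269.97 + (-0.005462)·(-80) + (-0.008462)·(-55) = 269.97 +0.437 +0.465 = 270.872 ft.

270.9 ft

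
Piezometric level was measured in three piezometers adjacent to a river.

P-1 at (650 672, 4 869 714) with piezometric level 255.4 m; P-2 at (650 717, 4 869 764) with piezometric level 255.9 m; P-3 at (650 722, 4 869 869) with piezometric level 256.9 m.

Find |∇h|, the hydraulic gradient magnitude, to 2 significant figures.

With h = a·x + b·y + c and P-1 as origin, the differences give:
  45·a + 50·b = +0.5
  50·a + 155·b = +1.5
Eliminate b (×155 and ×50, subtract): 4475·a = 2.50 → a = ∂h/∂x = +0.0005587
Back-substitute: b = ∂h/∂y = +0.009497.
|∇h| = √(0.0005587² + 0.009497²) = 0.009513

0.0095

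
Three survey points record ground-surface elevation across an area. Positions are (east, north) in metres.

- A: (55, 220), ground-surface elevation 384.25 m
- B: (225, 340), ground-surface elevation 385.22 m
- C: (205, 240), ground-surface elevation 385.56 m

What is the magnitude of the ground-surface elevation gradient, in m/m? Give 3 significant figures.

0.0108 m/m

Differences from A: to B (Δx, Δy, Δh) = (170, 120, +0.97); to C = (150, 20, +1.31).
Determinant of the coordinate differences = 170·20 − 150·120 = -14600.
∂z/∂x = [(+0.97)·20 − (+1.31)·120] / -14600 = +0.009438
∂z/∂y = [170·(+1.31) − 150·(+0.97)] / -14600 = -0.005288
|∇f| = √(0.009438² + -0.005288²) = 0.01082 m/m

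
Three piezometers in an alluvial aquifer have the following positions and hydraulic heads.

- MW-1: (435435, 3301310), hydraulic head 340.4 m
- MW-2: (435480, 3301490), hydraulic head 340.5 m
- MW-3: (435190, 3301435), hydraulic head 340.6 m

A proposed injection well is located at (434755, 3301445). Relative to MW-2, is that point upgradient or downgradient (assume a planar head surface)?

Taking MW-1 as reference: MW-2−MW-1 = (45, 180, +0.1); MW-3−MW-1 = (-245, 125, +0.2).
Determinant of the coordinate differences = 45·125 − (-245)·180 = 49725.
∂h/∂x = [(+0.1)·125 − (+0.2)·180] / 49725 = -0.0004726
∂h/∂y = [45·(+0.2) − (-245)·(+0.1)] / 49725 = +0.0006737
Head at (434755, 3301445) = 340.4 + (-0.0004726)·(-680) + (+0.0006737)·(135) = 340.81 m.
That is higher than the 340.5 m at MW-2, so the point is upgradient.

upgradient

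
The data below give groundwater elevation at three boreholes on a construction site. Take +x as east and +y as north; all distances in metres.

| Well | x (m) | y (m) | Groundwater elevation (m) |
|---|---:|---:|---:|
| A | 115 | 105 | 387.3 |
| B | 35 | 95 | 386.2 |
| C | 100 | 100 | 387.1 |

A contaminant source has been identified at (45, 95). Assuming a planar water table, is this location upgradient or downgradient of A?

downgradient

With h = a·x + b·y + c and A as origin, the differences give:
  (-80)·a + (-10)·b = -1.1
  (-15)·a + (-5)·b = -0.2
Eliminate b (×(-5) and ×(-10), subtract): 250·a = 3.50 → a = ∂h/∂x = +0.01400
Back-substitute: b = ∂h/∂y = -0.002000.
Head at (45, 95) = 387.3 + (+0.01400)·(-70) + (-0.002000)·(-10) = 386.34 m.
That is lower than the 387.3 m at A, so the point is downgradient.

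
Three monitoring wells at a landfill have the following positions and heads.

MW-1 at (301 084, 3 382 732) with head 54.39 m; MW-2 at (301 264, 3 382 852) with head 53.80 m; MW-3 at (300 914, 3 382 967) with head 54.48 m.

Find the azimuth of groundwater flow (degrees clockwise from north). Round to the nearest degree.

Taking MW-1 as reference: MW-2−MW-1 = (180, 120, -0.59); MW-3−MW-1 = (-170, 235, +0.09).
Determinant of the coordinate differences = 180·235 − (-170)·120 = 62700.
∂h/∂x = [(-0.59)·235 − (+0.09)·120] / 62700 = -0.002384
∂h/∂y = [180·(+0.09) − (-170)·(-0.59)] / 62700 = -0.001341
Flow direction (−∇h) has components (+0.002384 E, +0.001341 N).
Azimuth = atan2(E, N) = atan2(+0.002384, +0.001341) = 60.6° ≈ 061°.

061°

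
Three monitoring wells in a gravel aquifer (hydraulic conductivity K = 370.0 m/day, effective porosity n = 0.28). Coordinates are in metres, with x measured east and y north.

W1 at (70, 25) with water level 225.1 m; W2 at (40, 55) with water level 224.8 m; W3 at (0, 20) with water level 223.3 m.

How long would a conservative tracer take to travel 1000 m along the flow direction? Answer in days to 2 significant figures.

26 days

Differences from W1: to W2 (Δx, Δy, Δh) = (-30, 30, -0.3); to W3 = (-70, -5, -1.8).
Determinant of the coordinate differences = (-30)·(-5) − (-70)·30 = 2250.
∂h/∂x = [(-0.3)·(-5) − (-1.8)·30] / 2250 = +0.02467
∂h/∂y = [(-30)·(-1.8) − (-70)·(-0.3)] / 2250 = +0.01467
|∇h| = √(0.02467² + 0.01467²) = 0.0287
Seepage velocity v = K·i/n = 370.0 × 0.0287 / 0.28 = 37.92 m/day.
t = 1000 / 37.92 = 26.37 days.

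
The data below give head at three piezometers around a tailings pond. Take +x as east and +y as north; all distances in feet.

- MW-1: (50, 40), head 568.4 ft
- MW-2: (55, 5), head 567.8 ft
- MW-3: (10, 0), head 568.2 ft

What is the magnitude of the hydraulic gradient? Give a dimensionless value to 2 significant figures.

Differences from MW-1: to MW-2 (Δx, Δy, Δh) = (5, -35, -0.6); to MW-3 = (-40, -40, -0.2).
Solve a·Δx + b·Δy = Δh: det = 5·(-40) − (-40)·(-35) = -1600.
∂h/∂x = [(-0.6)·(-40) − (-0.2)·(-35)] / -1600 = -0.01063
∂h/∂y = [5·(-0.2) − (-40)·(-0.6)] / -1600 = +0.01563
|∇h| = √(-0.01063² + 0.01563²) = 0.0189

0.019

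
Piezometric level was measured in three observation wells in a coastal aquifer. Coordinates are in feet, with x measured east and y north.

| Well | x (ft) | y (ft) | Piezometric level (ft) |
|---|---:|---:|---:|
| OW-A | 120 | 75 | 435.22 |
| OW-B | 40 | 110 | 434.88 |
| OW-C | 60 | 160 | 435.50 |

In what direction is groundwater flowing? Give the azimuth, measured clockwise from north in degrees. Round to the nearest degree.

Three-point gradient (reference OW-A): Δ to OW-B = (-80, 35, -0.34), Δ to OW-C = (-60, 85, +0.28).
∂h/∂x = +0.008234, ∂h/∂y = +0.009106 (det = -4700).
Flow direction (−∇h) has components (-0.008234 E, -0.009106 N).
Azimuth = atan2(E, N) = atan2(-0.008234, -0.009106) = 222.1° ≈ 222°.

222°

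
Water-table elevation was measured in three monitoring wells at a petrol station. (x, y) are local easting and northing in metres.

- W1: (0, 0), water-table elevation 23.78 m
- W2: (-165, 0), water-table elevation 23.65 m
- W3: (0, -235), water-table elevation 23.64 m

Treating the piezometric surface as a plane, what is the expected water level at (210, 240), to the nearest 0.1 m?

24.1 m

∂h/∂x = (23.65 − 23.78) / (-165 − 0) = +0.0007879
∂h/∂y = (23.64 − 23.78) / (-235 − 0) = +0.0005957
h(210, 240) = 23.78 + (+0.0007879)·(210) + (+0.0005957)·(240) = 23.78 +0.165 +0.143 = 24.088 m.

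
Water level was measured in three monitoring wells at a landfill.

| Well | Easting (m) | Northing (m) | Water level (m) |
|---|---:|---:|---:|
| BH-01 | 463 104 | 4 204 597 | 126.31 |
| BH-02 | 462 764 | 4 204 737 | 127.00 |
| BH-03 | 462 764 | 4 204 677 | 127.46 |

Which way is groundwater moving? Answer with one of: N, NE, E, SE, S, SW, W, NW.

With h = a·x + b·y + c and BH-01 as origin, the differences give:
  (-340)·a + 140·b = +0.69
  (-340)·a + 80·b = +1.15
Eliminate b (×80 and ×140, subtract): 20400·a = -105.800 → a = ∂h/∂x = -0.005186
Back-substitute: b = ∂h/∂y = -0.007667.
Flow = −∇h = (+0.005186 east, +0.007667 north), which points northeast.

NE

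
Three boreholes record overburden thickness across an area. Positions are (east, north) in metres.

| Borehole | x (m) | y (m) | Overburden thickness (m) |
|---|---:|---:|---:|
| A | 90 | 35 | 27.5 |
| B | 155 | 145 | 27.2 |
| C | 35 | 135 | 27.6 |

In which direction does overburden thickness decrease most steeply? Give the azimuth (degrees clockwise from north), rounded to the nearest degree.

Taking A as reference: B−A = (65, 110, -0.3); C−A = (-55, 100, +0.1).
Solve a·Δx + b·Δy = Δd: det = 65·100 − (-55)·110 = 12550.
∂d/∂x = [(-0.3)·100 − (+0.1)·110] / 12550 = -0.003267
∂d/∂y = [65·(+0.1) − (-55)·(-0.3)] / 12550 = -0.0007968
Steepest decrease is along −∇f: components (+0.003267 E, +0.0007968 N).
Azimuth = atan2(+0.003267, +0.0007968) = 76.3° ≈ 076°.

076°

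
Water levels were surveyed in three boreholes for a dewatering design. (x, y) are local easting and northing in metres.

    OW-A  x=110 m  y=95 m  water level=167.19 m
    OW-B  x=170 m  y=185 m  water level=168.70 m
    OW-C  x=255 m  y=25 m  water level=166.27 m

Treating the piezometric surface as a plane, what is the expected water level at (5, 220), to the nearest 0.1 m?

169.0 m

Differences from OW-A: to OW-B (Δx, Δy, Δh) = (60, 90, +1.51); to OW-C = (145, -70, -0.92).
Determinant of the coordinate differences = 60·(-70) − 145·90 = -17250.
∂h/∂x = [(+1.51)·(-70) − (-0.92)·90] / -17250 = +0.001328
∂h/∂y = [60·(-0.92) − 145·(+1.51)] / -17250 = +0.01589
h(5, 220) = 167.19 + (+0.001328)·(-105) + (+0.01589)·(125) = 167.19 -0.139 +1.987 = 169.037 m.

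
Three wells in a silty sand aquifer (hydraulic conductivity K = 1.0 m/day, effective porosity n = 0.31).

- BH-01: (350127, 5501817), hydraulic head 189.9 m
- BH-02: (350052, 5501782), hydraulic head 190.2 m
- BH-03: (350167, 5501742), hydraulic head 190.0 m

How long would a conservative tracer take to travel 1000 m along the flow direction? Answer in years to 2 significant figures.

220 years

With h = a·x + b·y + c and BH-01 as origin, the differences give:
  (-75)·a + (-35)·b = +0.3
  40·a + (-75)·b = +0.1
Eliminate b (×(-75) and ×(-35), subtract): 7025·a = -19.00 → a = ∂h/∂x = -0.002705
Back-substitute: b = ∂h/∂y = -0.002776.
|∇h| = √(-0.002705² + -0.002776²) = 0.003876
Seepage velocity v = K·i/n = 1.0 × 0.003876 / 0.31 = 0.0125 m/day.
t = 1000 / 0.0125 = 8e+04 days = 219 years.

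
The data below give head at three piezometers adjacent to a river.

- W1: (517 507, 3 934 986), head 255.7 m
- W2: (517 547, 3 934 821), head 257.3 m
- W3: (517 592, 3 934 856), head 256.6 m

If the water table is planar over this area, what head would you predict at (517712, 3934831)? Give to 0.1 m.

256.1 m

Taking W1 as reference: W2−W1 = (40, -165, +1.6); W3−W1 = (85, -130, +0.9).
Determinant of the coordinate differences = 40·(-130) − 85·(-165) = 8825.
∂h/∂x = [(+1.6)·(-130) − (+0.9)·(-165)] / 8825 = -0.006742
∂h/∂y = [40·(+0.9) − 85·(+1.6)] / 8825 = -0.01133
h(517712, 3934831) = 255.7 + (-0.006742)·(205) + (-0.01133)·(-155) = 255.7 -1.382 +1.756 = 256.074 m.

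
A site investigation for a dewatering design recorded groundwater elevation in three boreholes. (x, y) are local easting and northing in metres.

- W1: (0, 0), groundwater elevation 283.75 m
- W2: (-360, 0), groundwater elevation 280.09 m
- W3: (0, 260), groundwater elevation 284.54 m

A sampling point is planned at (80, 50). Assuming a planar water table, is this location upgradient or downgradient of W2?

∂h/∂x = (280.09 − 283.75) / (-360 − 0) = +0.01017
∂h/∂y = (284.54 − 283.75) / (260 − 0) = +0.003038
Head at (80, 50) = 283.75 + (+0.01017)·(80) + (+0.003038)·(50) = 284.72 m.
That is higher than the 280.09 m at W2, so the point is upgradient.

upgradient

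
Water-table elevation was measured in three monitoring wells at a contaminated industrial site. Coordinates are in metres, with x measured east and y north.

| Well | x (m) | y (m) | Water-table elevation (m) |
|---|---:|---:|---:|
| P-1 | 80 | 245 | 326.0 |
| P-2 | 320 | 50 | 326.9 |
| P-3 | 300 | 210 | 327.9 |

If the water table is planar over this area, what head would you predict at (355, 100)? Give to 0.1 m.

Taking P-1 as reference: P-2−P-1 = (240, -195, +0.9); P-3−P-1 = (220, -35, +1.9).
Solve a·Δx + b·Δy = Δh: det = 240·(-35) − 220·(-195) = 34500.
∂h/∂x = [(+0.9)·(-35) − (+1.9)·(-195)] / 34500 = +0.009826
∂h/∂y = [240·(+1.9) − 220·(+0.9)] / 34500 = +0.007478
h(355, 100) = 326.0 + (+0.009826)·(275) + (+0.007478)·(-145) = 326.0 +2.702 -1.084 = 327.618 m.

327.6 m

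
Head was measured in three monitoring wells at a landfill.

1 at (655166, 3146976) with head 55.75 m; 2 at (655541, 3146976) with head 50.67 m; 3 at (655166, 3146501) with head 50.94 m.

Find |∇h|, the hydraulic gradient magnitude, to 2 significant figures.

∂h/∂x = (50.67 − 55.75) / (655541 − 655166) = -0.01355
∂h/∂y = (50.94 − 55.75) / (3146501 − 3146976) = +0.01013
|∇h| = √(-0.01355² + 0.01013²) = 0.01692

0.017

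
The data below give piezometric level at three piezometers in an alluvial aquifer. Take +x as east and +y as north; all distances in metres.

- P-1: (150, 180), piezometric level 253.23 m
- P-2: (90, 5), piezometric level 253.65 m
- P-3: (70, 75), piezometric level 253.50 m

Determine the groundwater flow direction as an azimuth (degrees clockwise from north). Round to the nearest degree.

Taking P-1 as reference: P-2−P-1 = (-60, -175, +0.42); P-3−P-1 = (-80, -105, +0.27).
Solve a·Δx + b·Δy = Δh: det = (-60)·(-105) − (-80)·(-175) = -7700.
∂h/∂x = [(+0.42)·(-105) − (+0.27)·(-175)] / -7700 = -0.0004091
∂h/∂y = [(-60)·(+0.27) − (-80)·(+0.42)] / -7700 = -0.002260
Flow direction (−∇h) has components (+0.0004091 E, +0.002260 N).
Azimuth = atan2(E, N) = atan2(+0.0004091, +0.002260) = 10.3° ≈ 010°.

010°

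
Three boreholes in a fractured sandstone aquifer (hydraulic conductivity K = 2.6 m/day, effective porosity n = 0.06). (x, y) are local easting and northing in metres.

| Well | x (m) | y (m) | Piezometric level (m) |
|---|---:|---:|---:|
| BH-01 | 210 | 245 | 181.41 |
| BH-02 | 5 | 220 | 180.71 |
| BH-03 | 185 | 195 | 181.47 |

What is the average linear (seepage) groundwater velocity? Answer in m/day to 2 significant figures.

0.21 m/day

Differences from BH-01: to BH-02 (Δx, Δy, Δh) = (-205, -25, -0.70); to BH-03 = (-25, -50, +0.06).
Solve a·Δx + b·Δy = Δh: det = (-205)·(-50) − (-25)·(-25) = 9625.
∂h/∂x = [(-0.70)·(-50) − (+0.06)·(-25)] / 9625 = +0.003792
∂h/∂y = [(-205)·(+0.06) − (-25)·(-0.70)] / 9625 = -0.003096
|∇h| = √(0.003792² + -0.003096²) = 0.004895
Seepage velocity v = K·i/n = 2.6 × 0.004895 / 0.06 = 0.2121 m/day.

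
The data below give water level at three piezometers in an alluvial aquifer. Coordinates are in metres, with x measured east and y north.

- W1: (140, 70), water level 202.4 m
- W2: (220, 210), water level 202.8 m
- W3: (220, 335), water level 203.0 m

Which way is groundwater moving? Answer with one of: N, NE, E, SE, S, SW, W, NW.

SW

With h = a·x + b·y + c and W1 as origin, the differences give:
  80·a + 140·b = +0.4
  80·a + 265·b = +0.6
Eliminate b (×265 and ×140, subtract): 10000·a = 22.00 → a = ∂h/∂x = +0.002200
Back-substitute: b = ∂h/∂y = +0.001600.
Flow = −∇h = (-0.002200 east, -0.001600 north), which points southwest.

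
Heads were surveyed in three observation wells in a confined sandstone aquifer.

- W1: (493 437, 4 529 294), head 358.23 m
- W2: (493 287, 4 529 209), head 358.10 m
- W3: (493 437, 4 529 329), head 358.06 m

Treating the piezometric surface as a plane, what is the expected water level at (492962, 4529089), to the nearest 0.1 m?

Taking W1 as reference: W2−W1 = (-150, -85, -0.13); W3−W1 = (0, 35, -0.17).
Determinant of the coordinate differences = (-150)·35 − 0·(-85) = -5250.
∂h/∂x = [(-0.13)·35 − (-0.17)·(-85)] / -5250 = +0.003619
∂h/∂y = [(-150)·(-0.17) − 0·(-0.13)] / -5250 = -0.004857
h(492962, 4529089) = 358.23 + (+0.003619)·(-475) + (-0.004857)·(-205) = 358.23 -1.719 +0.996 = 357.507 m.

357.5 m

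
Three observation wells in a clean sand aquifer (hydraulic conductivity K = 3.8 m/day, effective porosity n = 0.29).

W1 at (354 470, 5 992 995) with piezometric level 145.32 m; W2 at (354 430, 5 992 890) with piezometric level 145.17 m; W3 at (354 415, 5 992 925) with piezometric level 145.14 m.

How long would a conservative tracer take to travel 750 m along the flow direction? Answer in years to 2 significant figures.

Taking W1 as reference: W2−W1 = (-40, -105, -0.15); W3−W1 = (-55, -70, -0.18).
Solve a·Δx + b·Δy = Δh: det = (-40)·(-70) − (-55)·(-105) = -2975.
∂h/∂x = [(-0.15)·(-70) − (-0.18)·(-105)] / -2975 = +0.002824
∂h/∂y = [(-40)·(-0.18) − (-55)·(-0.15)] / -2975 = +0.0003529
|∇h| = √(0.002824² + 0.0003529²) = 0.002846
Seepage velocity v = K·i/n = 3.8 × 0.002846 / 0.29 = 0.03729 m/day.
t = 750 / 0.03729 = 2.011e+04 days = 55.1 years.

55 years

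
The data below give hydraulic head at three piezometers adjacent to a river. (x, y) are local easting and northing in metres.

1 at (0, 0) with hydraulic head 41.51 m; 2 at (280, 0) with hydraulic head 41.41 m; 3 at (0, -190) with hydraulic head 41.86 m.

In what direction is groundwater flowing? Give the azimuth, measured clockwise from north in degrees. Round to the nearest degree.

∂h/∂x = (41.41 − 41.51) / (280 − 0) = -0.0003571
∂h/∂y = (41.86 − 41.51) / (-190 − 0) = -0.001842
Flow direction (−∇h) has components (+0.0003571 E, +0.001842 N).
Azimuth = atan2(E, N) = atan2(+0.0003571, +0.001842) = 11.0° ≈ 011°.

011°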